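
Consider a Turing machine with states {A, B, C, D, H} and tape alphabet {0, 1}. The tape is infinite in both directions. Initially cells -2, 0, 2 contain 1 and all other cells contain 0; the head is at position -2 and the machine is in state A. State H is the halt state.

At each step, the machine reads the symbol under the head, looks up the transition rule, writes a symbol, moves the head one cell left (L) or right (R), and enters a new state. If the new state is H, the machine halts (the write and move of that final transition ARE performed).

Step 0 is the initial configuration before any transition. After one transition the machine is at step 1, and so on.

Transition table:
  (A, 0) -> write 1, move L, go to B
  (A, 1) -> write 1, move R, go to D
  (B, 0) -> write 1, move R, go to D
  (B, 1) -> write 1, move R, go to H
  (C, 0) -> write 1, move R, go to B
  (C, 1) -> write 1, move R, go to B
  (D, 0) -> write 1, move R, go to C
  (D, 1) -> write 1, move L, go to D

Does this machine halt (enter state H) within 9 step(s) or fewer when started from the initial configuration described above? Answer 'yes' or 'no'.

Step 1: in state A at pos -2, read 1 -> (A,1)->write 1,move R,goto D. Now: state=D, head=-1, tape[-3..3]=0101010 (head:   ^)
Step 2: in state D at pos -1, read 0 -> (D,0)->write 1,move R,goto C. Now: state=C, head=0, tape[-3..3]=0111010 (head:    ^)
Step 3: in state C at pos 0, read 1 -> (C,1)->write 1,move R,goto B. Now: state=B, head=1, tape[-3..3]=0111010 (head:     ^)
Step 4: in state B at pos 1, read 0 -> (B,0)->write 1,move R,goto D. Now: state=D, head=2, tape[-3..3]=0111110 (head:      ^)
Step 5: in state D at pos 2, read 1 -> (D,1)->write 1,move L,goto D. Now: state=D, head=1, tape[-3..3]=0111110 (head:     ^)
Step 6: in state D at pos 1, read 1 -> (D,1)->write 1,move L,goto D. Now: state=D, head=0, tape[-3..3]=0111110 (head:    ^)
Step 7: in state D at pos 0, read 1 -> (D,1)->write 1,move L,goto D. Now: state=D, head=-1, tape[-3..3]=0111110 (head:   ^)
Step 8: in state D at pos -1, read 1 -> (D,1)->write 1,move L,goto D. Now: state=D, head=-2, tape[-3..3]=0111110 (head:  ^)
Step 9: in state D at pos -2, read 1 -> (D,1)->write 1,move L,goto D. Now: state=D, head=-3, tape[-4..3]=00111110 (head:  ^)
After 9 step(s): state = D (not H) -> not halted within 9 -> no

Answer: no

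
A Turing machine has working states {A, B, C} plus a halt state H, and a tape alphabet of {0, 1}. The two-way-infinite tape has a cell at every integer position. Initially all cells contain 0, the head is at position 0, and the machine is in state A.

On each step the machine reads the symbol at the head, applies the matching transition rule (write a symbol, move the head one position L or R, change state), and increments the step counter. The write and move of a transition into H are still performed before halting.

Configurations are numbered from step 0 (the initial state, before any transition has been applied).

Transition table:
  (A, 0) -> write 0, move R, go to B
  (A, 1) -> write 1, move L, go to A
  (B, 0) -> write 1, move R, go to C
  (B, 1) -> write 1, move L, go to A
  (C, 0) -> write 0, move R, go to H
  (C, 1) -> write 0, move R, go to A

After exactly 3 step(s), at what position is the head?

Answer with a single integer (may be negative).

Step 1: in state A at pos 0, read 0 -> (A,0)->write 0,move R,goto B. Now: state=B, head=1, tape[-1..2]=0000 (head:   ^)
Step 2: in state B at pos 1, read 0 -> (B,0)->write 1,move R,goto C. Now: state=C, head=2, tape[-1..3]=00100 (head:    ^)
Step 3: in state C at pos 2, read 0 -> (C,0)->write 0,move R,goto H. Now: state=H, head=3, tape[-1..4]=001000 (head:     ^)

Answer: 3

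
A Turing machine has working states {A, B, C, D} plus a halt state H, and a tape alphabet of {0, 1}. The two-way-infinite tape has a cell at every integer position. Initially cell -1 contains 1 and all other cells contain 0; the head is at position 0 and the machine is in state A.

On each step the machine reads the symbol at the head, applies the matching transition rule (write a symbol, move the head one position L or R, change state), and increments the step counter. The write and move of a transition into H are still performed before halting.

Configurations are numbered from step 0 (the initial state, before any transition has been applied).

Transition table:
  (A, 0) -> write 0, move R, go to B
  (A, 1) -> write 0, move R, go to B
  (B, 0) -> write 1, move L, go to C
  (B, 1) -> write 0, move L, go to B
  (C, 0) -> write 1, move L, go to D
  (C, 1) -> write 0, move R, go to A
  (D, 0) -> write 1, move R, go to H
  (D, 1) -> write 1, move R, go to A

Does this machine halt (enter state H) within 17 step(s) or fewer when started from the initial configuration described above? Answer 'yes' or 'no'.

Step 1: in state A at pos 0, read 0 -> (A,0)->write 0,move R,goto B. Now: state=B, head=1, tape[-2..2]=01000 (head:    ^)
Step 2: in state B at pos 1, read 0 -> (B,0)->write 1,move L,goto C. Now: state=C, head=0, tape[-2..2]=01010 (head:   ^)
Step 3: in state C at pos 0, read 0 -> (C,0)->write 1,move L,goto D. Now: state=D, head=-1, tape[-2..2]=01110 (head:  ^)
Step 4: in state D at pos -1, read 1 -> (D,1)->write 1,move R,goto A. Now: state=A, head=0, tape[-2..2]=01110 (head:   ^)
Step 5: in state A at pos 0, read 1 -> (A,1)->write 0,move R,goto B. Now: state=B, head=1, tape[-2..2]=01010 (head:    ^)
Step 6: in state B at pos 1, read 1 -> (B,1)->write 0,move L,goto B. Now: state=B, head=0, tape[-2..2]=01000 (head:   ^)
Step 7: in state B at pos 0, read 0 -> (B,0)->write 1,move L,goto C. Now: state=C, head=-1, tape[-2..2]=01100 (head:  ^)
Step 8: in state C at pos -1, read 1 -> (C,1)->write 0,move R,goto A. Now: state=A, head=0, tape[-2..2]=00100 (head:   ^)
Step 9: in state A at pos 0, read 1 -> (A,1)->write 0,move R,goto B. Now: state=B, head=1, tape[-2..2]=00000 (head:    ^)
Step 10: in state B at pos 1, read 0 -> (B,0)->write 1,move L,goto C. Now: state=C, head=0, tape[-2..2]=00010 (head:   ^)
Step 11: in state C at pos 0, read 0 -> (C,0)->write 1,move L,goto D. Now: state=D, head=-1, tape[-2..2]=00110 (head:  ^)
Step 12: in state D at pos -1, read 0 -> (D,0)->write 1,move R,goto H. Now: state=H, head=0, tape[-2..2]=01110 (head:   ^)
State H reached at step 12; 12 <= 17 -> yes

Answer: yes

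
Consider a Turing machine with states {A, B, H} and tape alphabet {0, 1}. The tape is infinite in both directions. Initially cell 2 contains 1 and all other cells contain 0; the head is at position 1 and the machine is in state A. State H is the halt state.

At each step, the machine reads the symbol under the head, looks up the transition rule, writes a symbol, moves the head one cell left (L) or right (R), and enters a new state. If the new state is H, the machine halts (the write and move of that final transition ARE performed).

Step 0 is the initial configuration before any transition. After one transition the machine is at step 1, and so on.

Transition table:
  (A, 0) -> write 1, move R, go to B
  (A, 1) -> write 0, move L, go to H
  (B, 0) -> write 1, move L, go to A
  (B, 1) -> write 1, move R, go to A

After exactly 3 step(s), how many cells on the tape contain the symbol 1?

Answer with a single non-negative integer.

Answer: 3

Derivation:
Step 1: in state A at pos 1, read 0 -> (A,0)->write 1,move R,goto B. Now: state=B, head=2, tape[0..3]=0110 (head:   ^)
Step 2: in state B at pos 2, read 1 -> (B,1)->write 1,move R,goto A. Now: state=A, head=3, tape[0..4]=01100 (head:    ^)
Step 3: in state A at pos 3, read 0 -> (A,0)->write 1,move R,goto B. Now: state=B, head=4, tape[0..5]=011100 (head:     ^)
Cells containing 1 after step 3: {1, 2, 3} -> 3 cell(s)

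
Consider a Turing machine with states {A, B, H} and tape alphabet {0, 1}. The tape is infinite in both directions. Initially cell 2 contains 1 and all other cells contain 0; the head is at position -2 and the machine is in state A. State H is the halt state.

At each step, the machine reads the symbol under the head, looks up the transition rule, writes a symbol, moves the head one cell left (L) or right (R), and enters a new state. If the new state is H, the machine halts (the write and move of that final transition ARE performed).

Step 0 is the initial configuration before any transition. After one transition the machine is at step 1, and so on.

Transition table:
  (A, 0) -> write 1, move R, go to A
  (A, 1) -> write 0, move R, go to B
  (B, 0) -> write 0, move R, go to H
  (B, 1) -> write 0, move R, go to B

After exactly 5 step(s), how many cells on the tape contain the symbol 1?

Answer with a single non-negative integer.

Step 1: in state A at pos -2, read 0 -> (A,0)->write 1,move R,goto A. Now: state=A, head=-1, tape[-3..3]=0100010 (head:   ^)
Step 2: in state A at pos -1, read 0 -> (A,0)->write 1,move R,goto A. Now: state=A, head=0, tape[-3..3]=0110010 (head:    ^)
Step 3: in state A at pos 0, read 0 -> (A,0)->write 1,move R,goto A. Now: state=A, head=1, tape[-3..3]=0111010 (head:     ^)
Step 4: in state A at pos 1, read 0 -> (A,0)->write 1,move R,goto A. Now: state=A, head=2, tape[-3..3]=0111110 (head:      ^)
Step 5: in state A at pos 2, read 1 -> (A,1)->write 0,move R,goto B. Now: state=B, head=3, tape[-3..4]=01111000 (head:       ^)
Cells containing 1 after step 5: {-2, -1, 0, 1} -> 4 cell(s)

Answer: 4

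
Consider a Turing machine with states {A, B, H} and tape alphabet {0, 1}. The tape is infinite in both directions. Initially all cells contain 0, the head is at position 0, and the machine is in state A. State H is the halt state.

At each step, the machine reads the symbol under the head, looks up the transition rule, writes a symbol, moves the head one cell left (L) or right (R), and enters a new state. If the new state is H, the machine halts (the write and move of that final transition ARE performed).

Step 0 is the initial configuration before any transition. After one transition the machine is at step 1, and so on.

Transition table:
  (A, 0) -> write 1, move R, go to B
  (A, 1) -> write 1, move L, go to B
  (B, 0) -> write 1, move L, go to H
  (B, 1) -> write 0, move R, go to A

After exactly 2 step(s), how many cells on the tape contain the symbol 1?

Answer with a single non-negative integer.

Step 1: in state A at pos 0, read 0 -> (A,0)->write 1,move R,goto B. Now: state=B, head=1, tape[-1..2]=0100 (head:   ^)
Step 2: in state B at pos 1, read 0 -> (B,0)->write 1,move L,goto H. Now: state=H, head=0, tape[-1..2]=0110 (head:  ^)
Cells containing 1 after step 2: {0, 1} -> 2 cell(s)

Answer: 2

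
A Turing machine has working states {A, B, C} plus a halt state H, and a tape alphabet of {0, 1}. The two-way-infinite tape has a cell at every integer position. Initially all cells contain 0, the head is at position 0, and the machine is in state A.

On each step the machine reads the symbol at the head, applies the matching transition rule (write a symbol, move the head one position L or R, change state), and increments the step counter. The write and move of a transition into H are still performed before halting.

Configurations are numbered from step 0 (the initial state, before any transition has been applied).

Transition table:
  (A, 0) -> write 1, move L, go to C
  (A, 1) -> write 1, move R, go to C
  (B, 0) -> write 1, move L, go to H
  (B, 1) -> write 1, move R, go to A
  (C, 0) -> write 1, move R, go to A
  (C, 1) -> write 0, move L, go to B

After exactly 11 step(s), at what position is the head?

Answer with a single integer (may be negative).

Step 1: in state A at pos 0, read 0 -> (A,0)->write 1,move L,goto C. Now: state=C, head=-1, tape[-2..1]=0010 (head:  ^)
Step 2: in state C at pos -1, read 0 -> (C,0)->write 1,move R,goto A. Now: state=A, head=0, tape[-2..1]=0110 (head:   ^)
Step 3: in state A at pos 0, read 1 -> (A,1)->write 1,move R,goto C. Now: state=C, head=1, tape[-2..2]=01100 (head:    ^)
Step 4: in state C at pos 1, read 0 -> (C,0)->write 1,move R,goto A. Now: state=A, head=2, tape[-2..3]=011100 (head:     ^)
Step 5: in state A at pos 2, read 0 -> (A,0)->write 1,move L,goto C. Now: state=C, head=1, tape[-2..3]=011110 (head:    ^)
Step 6: in state C at pos 1, read 1 -> (C,1)->write 0,move L,goto B. Now: state=B, head=0, tape[-2..3]=011010 (head:   ^)
Step 7: in state B at pos 0, read 1 -> (B,1)->write 1,move R,goto A. Now: state=A, head=1, tape[-2..3]=011010 (head:    ^)
Step 8: in state A at pos 1, read 0 -> (A,0)->write 1,move L,goto C. Now: state=C, head=0, tape[-2..3]=011110 (head:   ^)
Step 9: in state C at pos 0, read 1 -> (C,1)->write 0,move L,goto B. Now: state=B, head=-1, tape[-2..3]=010110 (head:  ^)
Step 10: in state B at pos -1, read 1 -> (B,1)->write 1,move R,goto A. Now: state=A, head=0, tape[-2..3]=010110 (head:   ^)
Step 11: in state A at pos 0, read 0 -> (A,0)->write 1,move L,goto C. Now: state=C, head=-1, tape[-2..3]=011110 (head:  ^)

Answer: -1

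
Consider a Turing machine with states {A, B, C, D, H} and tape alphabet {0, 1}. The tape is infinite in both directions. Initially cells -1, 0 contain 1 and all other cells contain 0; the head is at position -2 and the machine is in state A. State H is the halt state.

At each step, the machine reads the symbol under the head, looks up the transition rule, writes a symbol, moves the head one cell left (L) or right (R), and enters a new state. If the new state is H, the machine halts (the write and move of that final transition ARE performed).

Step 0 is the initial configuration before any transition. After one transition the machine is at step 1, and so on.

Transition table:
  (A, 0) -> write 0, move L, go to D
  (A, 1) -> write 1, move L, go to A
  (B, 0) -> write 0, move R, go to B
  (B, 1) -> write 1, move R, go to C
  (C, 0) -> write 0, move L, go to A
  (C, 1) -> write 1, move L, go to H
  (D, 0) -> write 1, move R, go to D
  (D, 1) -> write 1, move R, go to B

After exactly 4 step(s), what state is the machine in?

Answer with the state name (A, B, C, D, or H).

Step 1: in state A at pos -2, read 0 -> (A,0)->write 0,move L,goto D. Now: state=D, head=-3, tape[-4..1]=000110 (head:  ^)
Step 2: in state D at pos -3, read 0 -> (D,0)->write 1,move R,goto D. Now: state=D, head=-2, tape[-4..1]=010110 (head:   ^)
Step 3: in state D at pos -2, read 0 -> (D,0)->write 1,move R,goto D. Now: state=D, head=-1, tape[-4..1]=011110 (head:    ^)
Step 4: in state D at pos -1, read 1 -> (D,1)->write 1,move R,goto B. Now: state=B, head=0, tape[-4..1]=011110 (head:     ^)

Answer: B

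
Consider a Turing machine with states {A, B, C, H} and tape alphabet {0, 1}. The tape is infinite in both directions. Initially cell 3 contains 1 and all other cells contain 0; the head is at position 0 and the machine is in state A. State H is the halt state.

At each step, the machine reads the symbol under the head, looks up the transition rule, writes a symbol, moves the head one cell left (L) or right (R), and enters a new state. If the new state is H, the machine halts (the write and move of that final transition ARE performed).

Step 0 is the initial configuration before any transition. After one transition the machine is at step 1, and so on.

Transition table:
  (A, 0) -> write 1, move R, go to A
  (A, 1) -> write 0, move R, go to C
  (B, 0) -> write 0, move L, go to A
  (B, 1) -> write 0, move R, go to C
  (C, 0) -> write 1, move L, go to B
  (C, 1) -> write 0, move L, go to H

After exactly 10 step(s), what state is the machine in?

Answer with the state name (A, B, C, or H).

Answer: C

Derivation:
Step 1: in state A at pos 0, read 0 -> (A,0)->write 1,move R,goto A. Now: state=A, head=1, tape[-1..4]=010010 (head:   ^)
Step 2: in state A at pos 1, read 0 -> (A,0)->write 1,move R,goto A. Now: state=A, head=2, tape[-1..4]=011010 (head:    ^)
Step 3: in state A at pos 2, read 0 -> (A,0)->write 1,move R,goto A. Now: state=A, head=3, tape[-1..4]=011110 (head:     ^)
Step 4: in state A at pos 3, read 1 -> (A,1)->write 0,move R,goto C. Now: state=C, head=4, tape[-1..5]=0111000 (head:      ^)
Step 5: in state C at pos 4, read 0 -> (C,0)->write 1,move L,goto B. Now: state=B, head=3, tape[-1..5]=0111010 (head:     ^)
Step 6: in state B at pos 3, read 0 -> (B,0)->write 0,move L,goto A. Now: state=A, head=2, tape[-1..5]=0111010 (head:    ^)
Step 7: in state A at pos 2, read 1 -> (A,1)->write 0,move R,goto C. Now: state=C, head=3, tape[-1..5]=0110010 (head:     ^)
Step 8: in state C at pos 3, read 0 -> (C,0)->write 1,move L,goto B. Now: state=B, head=2, tape[-1..5]=0110110 (head:    ^)
Step 9: in state B at pos 2, read 0 -> (B,0)->write 0,move L,goto A. Now: state=A, head=1, tape[-1..5]=0110110 (head:   ^)
Step 10: in state A at pos 1, read 1 -> (A,1)->write 0,move R,goto C. Now: state=C, head=2, tape[-1..5]=0100110 (head:    ^)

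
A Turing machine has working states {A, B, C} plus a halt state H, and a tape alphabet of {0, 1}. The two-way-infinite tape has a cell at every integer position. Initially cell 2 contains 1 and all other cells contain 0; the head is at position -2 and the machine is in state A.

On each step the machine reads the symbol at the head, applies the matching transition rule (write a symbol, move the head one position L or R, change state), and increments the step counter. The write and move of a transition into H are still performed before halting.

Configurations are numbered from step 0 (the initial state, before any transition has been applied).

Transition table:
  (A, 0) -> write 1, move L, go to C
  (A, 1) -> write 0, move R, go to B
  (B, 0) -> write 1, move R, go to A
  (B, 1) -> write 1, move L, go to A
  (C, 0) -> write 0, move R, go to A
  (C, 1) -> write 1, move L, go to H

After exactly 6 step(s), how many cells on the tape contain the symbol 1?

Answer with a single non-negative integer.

Step 1: in state A at pos -2, read 0 -> (A,0)->write 1,move L,goto C. Now: state=C, head=-3, tape[-4..3]=00100010 (head:  ^)
Step 2: in state C at pos -3, read 0 -> (C,0)->write 0,move R,goto A. Now: state=A, head=-2, tape[-4..3]=00100010 (head:   ^)
Step 3: in state A at pos -2, read 1 -> (A,1)->write 0,move R,goto B. Now: state=B, head=-1, tape[-4..3]=00000010 (head:    ^)
Step 4: in state B at pos -1, read 0 -> (B,0)->write 1,move R,goto A. Now: state=A, head=0, tape[-4..3]=00010010 (head:     ^)
Step 5: in state A at pos 0, read 0 -> (A,0)->write 1,move L,goto C. Now: state=C, head=-1, tape[-4..3]=00011010 (head:    ^)
Step 6: in state C at pos -1, read 1 -> (C,1)->write 1,move L,goto H. Now: state=H, head=-2, tape[-4..3]=00011010 (head:   ^)
Cells containing 1 after step 6: {-1, 0, 2} -> 3 cell(s)

Answer: 3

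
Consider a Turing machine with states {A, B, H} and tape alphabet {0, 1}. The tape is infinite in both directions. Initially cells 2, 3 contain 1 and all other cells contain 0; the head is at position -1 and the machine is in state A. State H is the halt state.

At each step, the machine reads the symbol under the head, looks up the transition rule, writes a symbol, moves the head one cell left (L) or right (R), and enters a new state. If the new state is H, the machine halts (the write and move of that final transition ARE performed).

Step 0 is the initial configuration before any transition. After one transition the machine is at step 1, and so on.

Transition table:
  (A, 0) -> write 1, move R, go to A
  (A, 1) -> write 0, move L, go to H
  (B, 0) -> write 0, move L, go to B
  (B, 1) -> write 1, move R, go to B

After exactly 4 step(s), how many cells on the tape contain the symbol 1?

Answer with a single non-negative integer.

Step 1: in state A at pos -1, read 0 -> (A,0)->write 1,move R,goto A. Now: state=A, head=0, tape[-2..4]=0100110 (head:   ^)
Step 2: in state A at pos 0, read 0 -> (A,0)->write 1,move R,goto A. Now: state=A, head=1, tape[-2..4]=0110110 (head:    ^)
Step 3: in state A at pos 1, read 0 -> (A,0)->write 1,move R,goto A. Now: state=A, head=2, tape[-2..4]=0111110 (head:     ^)
Step 4: in state A at pos 2, read 1 -> (A,1)->write 0,move L,goto H. Now: state=H, head=1, tape[-2..4]=0111010 (head:    ^)
Cells containing 1 after step 4: {-1, 0, 1, 3} -> 4 cell(s)

Answer: 4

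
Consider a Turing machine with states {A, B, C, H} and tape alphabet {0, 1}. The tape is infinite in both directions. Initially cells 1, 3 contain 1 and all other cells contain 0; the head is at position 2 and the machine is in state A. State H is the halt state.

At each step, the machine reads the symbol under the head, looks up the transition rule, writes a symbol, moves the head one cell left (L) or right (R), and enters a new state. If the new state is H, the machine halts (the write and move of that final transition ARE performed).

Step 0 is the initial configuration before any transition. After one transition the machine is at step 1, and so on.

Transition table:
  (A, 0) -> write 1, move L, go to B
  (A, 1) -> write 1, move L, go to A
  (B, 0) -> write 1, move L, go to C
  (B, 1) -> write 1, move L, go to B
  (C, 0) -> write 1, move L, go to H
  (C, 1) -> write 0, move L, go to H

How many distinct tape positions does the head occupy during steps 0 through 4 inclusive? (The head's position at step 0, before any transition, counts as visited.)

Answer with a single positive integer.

Answer: 5

Derivation:
Step 1: in state A at pos 2, read 0 -> (A,0)->write 1,move L,goto B. Now: state=B, head=1, tape[0..4]=01110 (head:  ^)
Step 2: in state B at pos 1, read 1 -> (B,1)->write 1,move L,goto B. Now: state=B, head=0, tape[-1..4]=001110 (head:  ^)
Step 3: in state B at pos 0, read 0 -> (B,0)->write 1,move L,goto C. Now: state=C, head=-1, tape[-2..4]=0011110 (head:  ^)
Step 4: in state C at pos -1, read 0 -> (C,0)->write 1,move L,goto H. Now: state=H, head=-2, tape[-3..4]=00111110 (head:  ^)
Head positions at steps 0..4: starting at 2, distinct positions visited = {-2, -1, 0, 1, 2} -> 5 position(s)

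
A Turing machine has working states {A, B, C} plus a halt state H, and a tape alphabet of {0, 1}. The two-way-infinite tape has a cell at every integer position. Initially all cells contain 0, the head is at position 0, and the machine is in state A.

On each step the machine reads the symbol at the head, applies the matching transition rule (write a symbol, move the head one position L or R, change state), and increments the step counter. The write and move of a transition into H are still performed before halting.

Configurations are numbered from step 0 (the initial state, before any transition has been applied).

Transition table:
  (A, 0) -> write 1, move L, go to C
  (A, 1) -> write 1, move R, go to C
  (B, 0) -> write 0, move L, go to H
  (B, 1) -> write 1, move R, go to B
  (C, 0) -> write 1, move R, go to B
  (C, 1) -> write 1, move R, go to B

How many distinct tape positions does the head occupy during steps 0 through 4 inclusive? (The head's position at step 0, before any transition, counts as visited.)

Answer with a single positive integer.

Answer: 3

Derivation:
Step 1: in state A at pos 0, read 0 -> (A,0)->write 1,move L,goto C. Now: state=C, head=-1, tape[-2..1]=0010 (head:  ^)
Step 2: in state C at pos -1, read 0 -> (C,0)->write 1,move R,goto B. Now: state=B, head=0, tape[-2..1]=0110 (head:   ^)
Step 3: in state B at pos 0, read 1 -> (B,1)->write 1,move R,goto B. Now: state=B, head=1, tape[-2..2]=01100 (head:    ^)
Step 4: in state B at pos 1, read 0 -> (B,0)->write 0,move L,goto H. Now: state=H, head=0, tape[-2..2]=01100 (head:   ^)
Head positions at steps 0..4: starting at 0, distinct positions visited = {-1, 0, 1} -> 3 position(s)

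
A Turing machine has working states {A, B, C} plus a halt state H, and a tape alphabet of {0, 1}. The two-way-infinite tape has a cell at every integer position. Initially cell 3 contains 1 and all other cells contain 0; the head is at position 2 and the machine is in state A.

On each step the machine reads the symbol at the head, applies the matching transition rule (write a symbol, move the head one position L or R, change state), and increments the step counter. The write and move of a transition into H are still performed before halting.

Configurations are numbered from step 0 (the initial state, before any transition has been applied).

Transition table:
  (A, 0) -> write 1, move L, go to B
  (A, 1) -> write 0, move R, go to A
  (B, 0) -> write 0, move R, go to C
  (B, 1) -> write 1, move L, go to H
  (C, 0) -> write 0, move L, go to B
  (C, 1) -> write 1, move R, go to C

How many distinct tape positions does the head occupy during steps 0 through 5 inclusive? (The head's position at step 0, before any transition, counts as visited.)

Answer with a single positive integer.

Step 1: in state A at pos 2, read 0 -> (A,0)->write 1,move L,goto B. Now: state=B, head=1, tape[0..4]=00110 (head:  ^)
Step 2: in state B at pos 1, read 0 -> (B,0)->write 0,move R,goto C. Now: state=C, head=2, tape[0..4]=00110 (head:   ^)
Step 3: in state C at pos 2, read 1 -> (C,1)->write 1,move R,goto C. Now: state=C, head=3, tape[0..4]=00110 (head:    ^)
Step 4: in state C at pos 3, read 1 -> (C,1)->write 1,move R,goto C. Now: state=C, head=4, tape[0..5]=001100 (head:     ^)
Step 5: in state C at pos 4, read 0 -> (C,0)->write 0,move L,goto B. Now: state=B, head=3, tape[0..5]=001100 (head:    ^)
Head positions at steps 0..5: starting at 2, distinct positions visited = {1, 2, 3, 4} -> 4 position(s)

Answer: 4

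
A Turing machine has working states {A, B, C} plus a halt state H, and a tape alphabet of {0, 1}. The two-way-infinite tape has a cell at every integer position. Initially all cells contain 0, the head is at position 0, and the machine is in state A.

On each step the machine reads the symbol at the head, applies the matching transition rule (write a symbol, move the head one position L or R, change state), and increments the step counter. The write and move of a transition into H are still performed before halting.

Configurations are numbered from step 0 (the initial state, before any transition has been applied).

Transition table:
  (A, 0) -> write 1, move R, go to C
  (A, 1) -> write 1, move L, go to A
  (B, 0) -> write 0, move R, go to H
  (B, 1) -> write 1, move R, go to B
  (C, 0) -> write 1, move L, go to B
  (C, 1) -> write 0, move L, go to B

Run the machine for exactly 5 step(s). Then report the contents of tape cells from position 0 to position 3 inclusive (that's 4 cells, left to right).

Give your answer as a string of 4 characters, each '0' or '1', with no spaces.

Step 1: in state A at pos 0, read 0 -> (A,0)->write 1,move R,goto C. Now: state=C, head=1, tape[-1..2]=0100 (head:   ^)
Step 2: in state C at pos 1, read 0 -> (C,0)->write 1,move L,goto B. Now: state=B, head=0, tape[-1..2]=0110 (head:  ^)
Step 3: in state B at pos 0, read 1 -> (B,1)->write 1,move R,goto B. Now: state=B, head=1, tape[-1..2]=0110 (head:   ^)
Step 4: in state B at pos 1, read 1 -> (B,1)->write 1,move R,goto B. Now: state=B, head=2, tape[-1..3]=01100 (head:    ^)
Step 5: in state B at pos 2, read 0 -> (B,0)->write 0,move R,goto H. Now: state=H, head=3, tape[-1..4]=011000 (head:     ^)

Answer: 1100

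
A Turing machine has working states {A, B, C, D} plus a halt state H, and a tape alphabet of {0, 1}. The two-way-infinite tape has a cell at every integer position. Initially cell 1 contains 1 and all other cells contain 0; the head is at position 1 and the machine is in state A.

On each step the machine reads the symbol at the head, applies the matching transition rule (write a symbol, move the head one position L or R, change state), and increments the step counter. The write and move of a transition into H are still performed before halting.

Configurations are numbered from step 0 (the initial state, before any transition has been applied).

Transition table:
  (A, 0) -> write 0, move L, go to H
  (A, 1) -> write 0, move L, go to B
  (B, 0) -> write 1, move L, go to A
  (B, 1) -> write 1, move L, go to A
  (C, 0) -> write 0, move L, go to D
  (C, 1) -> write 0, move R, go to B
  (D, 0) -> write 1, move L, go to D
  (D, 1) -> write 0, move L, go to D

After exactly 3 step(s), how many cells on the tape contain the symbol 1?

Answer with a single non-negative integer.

Answer: 1

Derivation:
Step 1: in state A at pos 1, read 1 -> (A,1)->write 0,move L,goto B. Now: state=B, head=0, tape[-1..2]=0000 (head:  ^)
Step 2: in state B at pos 0, read 0 -> (B,0)->write 1,move L,goto A. Now: state=A, head=-1, tape[-2..2]=00100 (head:  ^)
Step 3: in state A at pos -1, read 0 -> (A,0)->write 0,move L,goto H. Now: state=H, head=-2, tape[-3..2]=000100 (head:  ^)
Cells containing 1 after step 3: {0} -> 1 cell(s)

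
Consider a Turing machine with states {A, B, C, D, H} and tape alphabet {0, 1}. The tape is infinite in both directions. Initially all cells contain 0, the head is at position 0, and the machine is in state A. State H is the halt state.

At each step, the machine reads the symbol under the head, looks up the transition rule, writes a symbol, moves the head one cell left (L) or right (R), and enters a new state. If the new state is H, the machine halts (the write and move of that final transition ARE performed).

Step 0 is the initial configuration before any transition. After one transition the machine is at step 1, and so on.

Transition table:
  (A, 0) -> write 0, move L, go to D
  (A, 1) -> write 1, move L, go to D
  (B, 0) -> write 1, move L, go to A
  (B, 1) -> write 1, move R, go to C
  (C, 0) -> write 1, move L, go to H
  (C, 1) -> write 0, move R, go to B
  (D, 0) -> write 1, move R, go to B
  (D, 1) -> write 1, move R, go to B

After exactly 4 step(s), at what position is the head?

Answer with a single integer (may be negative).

Step 1: in state A at pos 0, read 0 -> (A,0)->write 0,move L,goto D. Now: state=D, head=-1, tape[-2..1]=0000 (head:  ^)
Step 2: in state D at pos -1, read 0 -> (D,0)->write 1,move R,goto B. Now: state=B, head=0, tape[-2..1]=0100 (head:   ^)
Step 3: in state B at pos 0, read 0 -> (B,0)->write 1,move L,goto A. Now: state=A, head=-1, tape[-2..1]=0110 (head:  ^)
Step 4: in state A at pos -1, read 1 -> (A,1)->write 1,move L,goto D. Now: state=D, head=-2, tape[-3..1]=00110 (head:  ^)

Answer: -2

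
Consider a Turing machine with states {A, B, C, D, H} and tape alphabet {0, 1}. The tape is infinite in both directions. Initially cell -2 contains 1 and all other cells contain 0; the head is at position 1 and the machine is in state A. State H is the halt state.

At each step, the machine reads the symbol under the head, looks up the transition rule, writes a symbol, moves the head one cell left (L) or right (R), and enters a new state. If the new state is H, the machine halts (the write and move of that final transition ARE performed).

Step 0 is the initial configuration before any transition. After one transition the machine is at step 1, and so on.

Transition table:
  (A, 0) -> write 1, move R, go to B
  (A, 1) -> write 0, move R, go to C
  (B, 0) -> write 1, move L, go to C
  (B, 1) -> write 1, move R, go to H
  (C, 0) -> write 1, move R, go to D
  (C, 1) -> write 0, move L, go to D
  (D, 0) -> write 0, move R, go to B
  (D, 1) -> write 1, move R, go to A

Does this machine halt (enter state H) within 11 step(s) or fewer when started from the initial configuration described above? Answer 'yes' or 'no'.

Step 1: in state A at pos 1, read 0 -> (A,0)->write 1,move R,goto B. Now: state=B, head=2, tape[-3..3]=0100100 (head:      ^)
Step 2: in state B at pos 2, read 0 -> (B,0)->write 1,move L,goto C. Now: state=C, head=1, tape[-3..3]=0100110 (head:     ^)
Step 3: in state C at pos 1, read 1 -> (C,1)->write 0,move L,goto D. Now: state=D, head=0, tape[-3..3]=0100010 (head:    ^)
Step 4: in state D at pos 0, read 0 -> (D,0)->write 0,move R,goto B. Now: state=B, head=1, tape[-3..3]=0100010 (head:     ^)
Step 5: in state B at pos 1, read 0 -> (B,0)->write 1,move L,goto C. Now: state=C, head=0, tape[-3..3]=0100110 (head:    ^)
Step 6: in state C at pos 0, read 0 -> (C,0)->write 1,move R,goto D. Now: state=D, head=1, tape[-3..3]=0101110 (head:     ^)
Step 7: in state D at pos 1, read 1 -> (D,1)->write 1,move R,goto A. Now: state=A, head=2, tape[-3..3]=0101110 (head:      ^)
Step 8: in state A at pos 2, read 1 -> (A,1)->write 0,move R,goto C. Now: state=C, head=3, tape[-3..4]=01011000 (head:       ^)
Step 9: in state C at pos 3, read 0 -> (C,0)->write 1,move R,goto D. Now: state=D, head=4, tape[-3..5]=010110100 (head:        ^)
Step 10: in state D at pos 4, read 0 -> (D,0)->write 0,move R,goto B. Now: state=B, head=5, tape[-3..6]=0101101000 (head:         ^)
Step 11: in state B at pos 5, read 0 -> (B,0)->write 1,move L,goto C. Now: state=C, head=4, tape[-3..6]=0101101010 (head:        ^)
After 11 step(s): state = C (not H) -> not halted within 11 -> no

Answer: no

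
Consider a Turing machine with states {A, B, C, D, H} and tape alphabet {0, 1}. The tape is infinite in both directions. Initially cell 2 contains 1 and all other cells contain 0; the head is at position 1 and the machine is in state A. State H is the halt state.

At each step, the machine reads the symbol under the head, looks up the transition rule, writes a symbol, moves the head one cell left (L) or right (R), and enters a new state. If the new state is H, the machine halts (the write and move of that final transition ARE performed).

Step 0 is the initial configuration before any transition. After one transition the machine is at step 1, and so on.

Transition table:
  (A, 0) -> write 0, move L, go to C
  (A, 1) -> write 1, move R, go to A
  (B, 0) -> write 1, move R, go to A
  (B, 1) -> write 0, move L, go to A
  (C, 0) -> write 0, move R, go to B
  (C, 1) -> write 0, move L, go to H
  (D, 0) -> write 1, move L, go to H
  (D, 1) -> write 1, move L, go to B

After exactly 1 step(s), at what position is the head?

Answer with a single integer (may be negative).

Answer: 0

Derivation:
Step 1: in state A at pos 1, read 0 -> (A,0)->write 0,move L,goto C. Now: state=C, head=0, tape[-1..3]=00010 (head:  ^)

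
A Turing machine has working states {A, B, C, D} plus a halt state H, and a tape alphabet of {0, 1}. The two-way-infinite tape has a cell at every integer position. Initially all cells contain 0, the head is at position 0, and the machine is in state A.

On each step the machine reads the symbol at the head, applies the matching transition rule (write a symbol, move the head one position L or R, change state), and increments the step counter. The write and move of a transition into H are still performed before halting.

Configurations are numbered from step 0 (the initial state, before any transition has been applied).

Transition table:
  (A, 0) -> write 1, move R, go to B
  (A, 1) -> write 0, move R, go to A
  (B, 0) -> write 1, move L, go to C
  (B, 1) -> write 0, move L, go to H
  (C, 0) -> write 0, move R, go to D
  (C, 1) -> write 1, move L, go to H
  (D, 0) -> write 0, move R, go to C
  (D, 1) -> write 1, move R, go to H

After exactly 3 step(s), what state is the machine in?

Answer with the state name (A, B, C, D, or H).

Step 1: in state A at pos 0, read 0 -> (A,0)->write 1,move R,goto B. Now: state=B, head=1, tape[-1..2]=0100 (head:   ^)
Step 2: in state B at pos 1, read 0 -> (B,0)->write 1,move L,goto C. Now: state=C, head=0, tape[-1..2]=0110 (head:  ^)
Step 3: in state C at pos 0, read 1 -> (C,1)->write 1,move L,goto H. Now: state=H, head=-1, tape[-2..2]=00110 (head:  ^)

Answer: H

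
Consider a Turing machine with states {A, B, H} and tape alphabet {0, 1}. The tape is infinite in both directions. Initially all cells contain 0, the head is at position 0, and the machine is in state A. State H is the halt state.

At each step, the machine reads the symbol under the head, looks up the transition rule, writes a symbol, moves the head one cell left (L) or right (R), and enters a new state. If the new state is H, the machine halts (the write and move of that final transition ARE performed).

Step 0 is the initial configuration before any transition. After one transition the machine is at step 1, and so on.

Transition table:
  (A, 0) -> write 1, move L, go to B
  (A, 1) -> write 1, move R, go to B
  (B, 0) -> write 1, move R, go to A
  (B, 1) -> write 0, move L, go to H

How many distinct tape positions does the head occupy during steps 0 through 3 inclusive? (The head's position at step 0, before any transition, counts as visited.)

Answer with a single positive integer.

Step 1: in state A at pos 0, read 0 -> (A,0)->write 1,move L,goto B. Now: state=B, head=-1, tape[-2..1]=0010 (head:  ^)
Step 2: in state B at pos -1, read 0 -> (B,0)->write 1,move R,goto A. Now: state=A, head=0, tape[-2..1]=0110 (head:   ^)
Step 3: in state A at pos 0, read 1 -> (A,1)->write 1,move R,goto B. Now: state=B, head=1, tape[-2..2]=01100 (head:    ^)
Head positions at steps 0..3: starting at 0, distinct positions visited = {-1, 0, 1} -> 3 position(s)

Answer: 3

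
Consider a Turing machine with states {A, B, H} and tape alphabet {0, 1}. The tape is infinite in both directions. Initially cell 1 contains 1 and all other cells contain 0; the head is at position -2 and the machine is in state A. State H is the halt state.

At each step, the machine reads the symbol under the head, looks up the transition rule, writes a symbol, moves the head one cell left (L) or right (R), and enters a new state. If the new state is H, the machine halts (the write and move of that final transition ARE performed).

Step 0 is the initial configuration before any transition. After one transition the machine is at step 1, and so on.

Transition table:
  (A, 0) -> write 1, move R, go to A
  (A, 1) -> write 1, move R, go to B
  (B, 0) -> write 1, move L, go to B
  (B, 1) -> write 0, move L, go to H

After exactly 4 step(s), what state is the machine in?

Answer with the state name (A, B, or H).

Answer: B

Derivation:
Step 1: in state A at pos -2, read 0 -> (A,0)->write 1,move R,goto A. Now: state=A, head=-1, tape[-3..2]=010010 (head:   ^)
Step 2: in state A at pos -1, read 0 -> (A,0)->write 1,move R,goto A. Now: state=A, head=0, tape[-3..2]=011010 (head:    ^)
Step 3: in state A at pos 0, read 0 -> (A,0)->write 1,move R,goto A. Now: state=A, head=1, tape[-3..2]=011110 (head:     ^)
Step 4: in state A at pos 1, read 1 -> (A,1)->write 1,move R,goto B. Now: state=B, head=2, tape[-3..3]=0111100 (head:      ^)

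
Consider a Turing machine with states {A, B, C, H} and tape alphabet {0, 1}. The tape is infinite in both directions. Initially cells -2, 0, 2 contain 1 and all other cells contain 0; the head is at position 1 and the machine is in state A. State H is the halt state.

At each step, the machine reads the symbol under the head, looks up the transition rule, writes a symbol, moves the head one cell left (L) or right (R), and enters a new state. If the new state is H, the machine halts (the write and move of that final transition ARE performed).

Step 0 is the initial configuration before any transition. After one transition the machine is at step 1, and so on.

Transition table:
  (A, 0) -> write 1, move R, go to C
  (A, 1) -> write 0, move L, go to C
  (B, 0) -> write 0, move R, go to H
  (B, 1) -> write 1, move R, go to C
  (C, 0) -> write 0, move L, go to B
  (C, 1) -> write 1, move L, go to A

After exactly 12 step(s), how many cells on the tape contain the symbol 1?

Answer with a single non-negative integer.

Step 1: in state A at pos 1, read 0 -> (A,0)->write 1,move R,goto C. Now: state=C, head=2, tape[-3..3]=0101110 (head:      ^)
Step 2: in state C at pos 2, read 1 -> (C,1)->write 1,move L,goto A. Now: state=A, head=1, tape[-3..3]=0101110 (head:     ^)
Step 3: in state A at pos 1, read 1 -> (A,1)->write 0,move L,goto C. Now: state=C, head=0, tape[-3..3]=0101010 (head:    ^)
Step 4: in state C at pos 0, read 1 -> (C,1)->write 1,move L,goto A. Now: state=A, head=-1, tape[-3..3]=0101010 (head:   ^)
Step 5: in state A at pos -1, read 0 -> (A,0)->write 1,move R,goto C. Now: state=C, head=0, tape[-3..3]=0111010 (head:    ^)
Step 6: in state C at pos 0, read 1 -> (C,1)->write 1,move L,goto A. Now: state=A, head=-1, tape[-3..3]=0111010 (head:   ^)
Step 7: in state A at pos -1, read 1 -> (A,1)->write 0,move L,goto C. Now: state=C, head=-2, tape[-3..3]=0101010 (head:  ^)
Step 8: in state C at pos -2, read 1 -> (C,1)->write 1,move L,goto A. Now: state=A, head=-3, tape[-4..3]=00101010 (head:  ^)
Step 9: in state A at pos -3, read 0 -> (A,0)->write 1,move R,goto C. Now: state=C, head=-2, tape[-4..3]=01101010 (head:   ^)
Step 10: in state C at pos -2, read 1 -> (C,1)->write 1,move L,goto A. Now: state=A, head=-3, tape[-4..3]=01101010 (head:  ^)
Step 11: in state A at pos -3, read 1 -> (A,1)->write 0,move L,goto C. Now: state=C, head=-4, tape[-5..3]=000101010 (head:  ^)
Step 12: in state C at pos -4, read 0 -> (C,0)->write 0,move L,goto B. Now: state=B, head=-5, tape[-6..3]=0000101010 (head:  ^)
Cells containing 1 after step 12: {-2, 0, 2} -> 3 cell(s)

Answer: 3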